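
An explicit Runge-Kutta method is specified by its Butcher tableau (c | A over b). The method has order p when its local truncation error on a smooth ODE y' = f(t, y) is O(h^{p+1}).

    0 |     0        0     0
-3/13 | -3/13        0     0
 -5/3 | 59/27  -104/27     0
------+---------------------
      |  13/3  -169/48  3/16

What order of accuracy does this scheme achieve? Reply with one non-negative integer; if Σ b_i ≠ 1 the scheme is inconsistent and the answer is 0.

3

b = (13/3, -169/48, 3/16)
c = (0, -3/13, -5/3)
Ac = (0, 0, 8/9)
Σ b_i: 13/3·1 + (-169/48)·1 + 3/16·1 = 1 ✓
b·c: (-169/48)·(-3/13) + 3/16·(-5/3) = 1/2 ✓
b·c²: (-169/48)·9/169 + 3/16·25/9 = 1/3 ✓
b·Ac: 3/16·8/9 = 1/6 ✓; 3 stages ⇒ order 3.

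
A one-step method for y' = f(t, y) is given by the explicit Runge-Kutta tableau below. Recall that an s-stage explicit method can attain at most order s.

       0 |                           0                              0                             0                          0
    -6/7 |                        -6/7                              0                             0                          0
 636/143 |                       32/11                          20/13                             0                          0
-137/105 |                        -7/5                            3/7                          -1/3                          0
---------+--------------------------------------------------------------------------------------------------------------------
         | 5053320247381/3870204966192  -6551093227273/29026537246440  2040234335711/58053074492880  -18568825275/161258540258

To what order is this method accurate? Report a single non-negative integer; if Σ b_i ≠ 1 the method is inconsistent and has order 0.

b = (5053320247381/3870204966192, -6551093227273/29026537246440, 2040234335711/58053074492880, -18568825275/161258540258)
c = (0, -6/7, 636/143, -137/105)
Ac = (0, 0, -120/91, -12962/7007)
Σ b_i: 5053320247381/3870204966192·1 + (-6551093227273/29026537246440)·1 + 2040234335711/58053074492880·1 + (-18568825275/161258540258)·1 = 1 ✓
b·c: (-6551093227273/29026537246440)·(-6/7) + 2040234335711/58053074492880·636/143 + (-18568825275/161258540258)·(-137/105) = 1/2 ✓
b·c²: (-6551093227273/29026537246440)·36/49 + 2040234335711/58053074492880·404496/20449 + (-18568825275/161258540258)·18769/11025 = 1/3 ✓
b·Ac: 2040234335711/58053074492880·(-120/91) + (-18568825275/161258540258)·(-12962/7007) = 1/6 ✓
b·c³: (-6551093227273/29026537246440)·(-216/343) + 2040234335711/58053074492880·257259456/2924207 + (-18568825275/161258540258)·(-2571353/1157625) = 177444066559973599/50847236621451270 ≠ 1/4 ⇒ order 3.
b·(c∘Ac): 2040234335711/58053074492880·(-76320/13013) + (-18568825275/161258540258)·1775794/735735 = -1912386651363/3950834236321 ≠ 1/8
b·Ac²: 2040234335711/58053074492880·720/637 + (-18568825275/161258540258)·(-44038884/7014007) = 61558468877053/80709899399129 ≠ 1/12
b·A²c: (-18568825275/161258540258)·40/91 = -4081060500/80629270129 ≠ 1/24

3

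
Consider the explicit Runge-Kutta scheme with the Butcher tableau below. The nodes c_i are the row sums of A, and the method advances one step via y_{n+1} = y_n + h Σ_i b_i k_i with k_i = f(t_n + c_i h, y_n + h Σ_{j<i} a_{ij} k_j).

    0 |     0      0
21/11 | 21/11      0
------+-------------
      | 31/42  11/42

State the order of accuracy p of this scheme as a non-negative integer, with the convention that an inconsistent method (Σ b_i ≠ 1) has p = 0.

b = (31/42, 11/42)
c = (0, 21/11)
Σ b_i: 31/42·1 + 11/42·1 = 1 ✓
b·c: 11/42·21/11 = 1/2 ✓; 2 stages ⇒ order 2.

2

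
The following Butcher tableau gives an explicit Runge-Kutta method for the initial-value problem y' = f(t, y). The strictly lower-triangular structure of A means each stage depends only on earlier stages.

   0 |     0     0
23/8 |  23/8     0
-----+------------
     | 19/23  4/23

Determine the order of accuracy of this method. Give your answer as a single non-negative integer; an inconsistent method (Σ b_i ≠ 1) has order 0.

2

b = (19/23, 4/23)
c = (0, 23/8)
Σ b_i: 19/23·1 + 4/23·1 = 1 ✓
b·c: 4/23·23/8 = 1/2 ✓; 2 stages ⇒ order 2.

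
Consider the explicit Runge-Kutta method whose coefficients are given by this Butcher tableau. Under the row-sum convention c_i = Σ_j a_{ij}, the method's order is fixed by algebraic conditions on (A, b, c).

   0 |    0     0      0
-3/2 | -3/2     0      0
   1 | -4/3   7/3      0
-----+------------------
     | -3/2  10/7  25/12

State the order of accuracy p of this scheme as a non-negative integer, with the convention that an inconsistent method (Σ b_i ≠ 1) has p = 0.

b = (-3/2, 10/7, 25/12)
c = (0, -3/2, 1)
Ac = (0, 0, -7/2)
Σ b_i: (-3/2)·1 + 10/7·1 + 25/12·1 = 169/84 ≠ 1 ⇒ order 0.

0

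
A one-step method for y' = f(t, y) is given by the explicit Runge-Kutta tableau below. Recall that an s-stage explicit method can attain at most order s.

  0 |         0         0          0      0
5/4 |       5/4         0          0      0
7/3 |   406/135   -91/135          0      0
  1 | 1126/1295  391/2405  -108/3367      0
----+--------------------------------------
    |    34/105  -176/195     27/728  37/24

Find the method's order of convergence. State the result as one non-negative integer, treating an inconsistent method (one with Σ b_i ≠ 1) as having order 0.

b = (34/105, -176/195, 27/728, 37/24)
c = (0, 5/4, 7/3, 1)
Ac = (0, 0, -91/108, 19/148)
Σ b_i: 34/105·1 + (-176/195)·1 + 27/728·1 + 37/24·1 = 1 ✓
b·c: (-176/195)·5/4 + 27/728·7/3 + 37/24·1 = 1/2 ✓
b·c²: (-176/195)·25/16 + 27/728·49/9 + 37/24·1 = 1/3 ✓
b·Ac: 27/728·(-91/108) + 37/24·19/148 = 1/6 ✓
b·c³: (-176/195)·125/64 + 27/728·343/27 + 37/24·1 = 1/4 ✓
b·(c∘Ac): 27/728·(-637/324) + 37/24·19/148 = 1/8 ✓
b·Ac²: 27/728·(-455/432) + 37/24·47/592 = 1/12 ✓
b·A²c: 37/24·1/37 = 1/24 ✓; 4 stages ⇒ order 4.

4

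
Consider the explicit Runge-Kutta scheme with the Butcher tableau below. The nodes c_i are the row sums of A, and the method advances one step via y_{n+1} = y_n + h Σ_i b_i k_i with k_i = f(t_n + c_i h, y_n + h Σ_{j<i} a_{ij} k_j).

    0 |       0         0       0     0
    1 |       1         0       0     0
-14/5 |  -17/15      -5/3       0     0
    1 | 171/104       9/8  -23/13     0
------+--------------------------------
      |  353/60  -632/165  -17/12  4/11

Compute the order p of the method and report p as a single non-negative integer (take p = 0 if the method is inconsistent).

2

b = (353/60, -632/165, -17/12, 4/11)
c = (0, 1, -14/5, 1)
Ac = (0, 0, -5/3, 3161/520)
Σ b_i: 353/60·1 + (-632/165)·1 + (-17/12)·1 + 4/11·1 = 1 ✓
b·c: (-632/165)·1 + (-17/12)·(-14/5) + 4/11·1 = 1/2 ✓
b·c²: (-632/165)·1 + (-17/12)·196/25 + 4/11·1 = -1093/75 ≠ 1/3 ⇒ order 2.
b·Ac: (-17/12)·(-5/3) + 4/11·3161/520 = 117673/25740 ≠ 1/6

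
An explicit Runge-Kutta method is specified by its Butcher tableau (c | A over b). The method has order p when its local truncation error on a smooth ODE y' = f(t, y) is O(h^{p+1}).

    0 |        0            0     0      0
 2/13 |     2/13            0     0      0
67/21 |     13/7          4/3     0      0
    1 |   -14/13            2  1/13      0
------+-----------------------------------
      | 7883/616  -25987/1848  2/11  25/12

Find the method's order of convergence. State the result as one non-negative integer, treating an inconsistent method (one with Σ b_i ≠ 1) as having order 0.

2

b = (7883/616, -25987/1848, 2/11, 25/12)
c = (0, 2/13, 67/21, 1)
Ac = (0, 0, 8/39, 151/273)
Σ b_i: 7883/616·1 + (-25987/1848)·1 + 2/11·1 + 25/12·1 = 1 ✓
b·c: (-25987/1848)·2/13 + 2/11·67/21 + 25/12·1 = 1/2 ✓
b·c²: (-25987/1848)·4/169 + 2/11·4489/441 + 25/12·1 = 908423/252252 ≠ 1/3 ⇒ order 2.
b·Ac: 2/11·8/39 + 25/12·151/273 = 42869/36036 ≠ 1/6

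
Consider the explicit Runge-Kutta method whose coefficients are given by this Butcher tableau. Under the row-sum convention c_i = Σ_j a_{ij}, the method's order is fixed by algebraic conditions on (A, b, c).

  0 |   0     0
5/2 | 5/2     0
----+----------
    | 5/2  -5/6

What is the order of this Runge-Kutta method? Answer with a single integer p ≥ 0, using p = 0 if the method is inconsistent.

0

b = (5/2, -5/6)
c = (0, 5/2)
Σ b_i: 5/2·1 + (-5/6)·1 = 5/3 ≠ 1 ⇒ order 0.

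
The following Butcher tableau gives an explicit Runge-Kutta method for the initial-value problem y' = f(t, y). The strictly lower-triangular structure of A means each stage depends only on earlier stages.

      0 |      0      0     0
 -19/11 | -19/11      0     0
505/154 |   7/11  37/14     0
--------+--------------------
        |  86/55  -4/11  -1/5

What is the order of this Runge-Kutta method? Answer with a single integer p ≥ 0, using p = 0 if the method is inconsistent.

1

b = (86/55, -4/11, -1/5)
c = (0, -19/11, 505/154)
Ac = (0, 0, -703/154)
Σ b_i: 86/55·1 + (-4/11)·1 + (-1/5)·1 = 1 ✓
b·c: (-4/11)·(-19/11) + (-1/5)·505/154 = -47/1694 ≠ 1/2 ⇒ order 1.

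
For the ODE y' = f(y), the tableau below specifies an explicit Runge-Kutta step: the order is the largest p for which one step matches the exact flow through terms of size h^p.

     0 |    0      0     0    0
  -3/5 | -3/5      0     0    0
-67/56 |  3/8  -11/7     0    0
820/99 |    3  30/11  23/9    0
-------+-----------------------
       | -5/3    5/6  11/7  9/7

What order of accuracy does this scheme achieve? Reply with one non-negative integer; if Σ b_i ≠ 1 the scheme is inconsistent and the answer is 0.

b = (-5/3, 5/6, 11/7, 9/7)
c = (0, -3/5, -67/56, 820/99)
Ac = (0, 0, 33/35, -26023/5544)
Σ b_i: (-5/3)·1 + 5/6·1 + 11/7·1 + 9/7·1 = 85/42 ≠ 1 ⇒ order 0.

0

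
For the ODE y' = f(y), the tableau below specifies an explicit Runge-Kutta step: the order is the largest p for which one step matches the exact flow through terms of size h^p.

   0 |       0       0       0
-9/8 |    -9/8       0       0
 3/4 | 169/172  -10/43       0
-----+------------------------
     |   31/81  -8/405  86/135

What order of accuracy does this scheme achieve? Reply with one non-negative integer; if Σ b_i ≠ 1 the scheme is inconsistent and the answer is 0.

3

b = (31/81, -8/405, 86/135)
c = (0, -9/8, 3/4)
Ac = (0, 0, 45/172)
Σ b_i: 31/81·1 + (-8/405)·1 + 86/135·1 = 1 ✓
b·c: (-8/405)·(-9/8) + 86/135·3/4 = 1/2 ✓
b·c²: (-8/405)·81/64 + 86/135·9/16 = 1/3 ✓
b·Ac: 86/135·45/172 = 1/6 ✓; 3 stages ⇒ order 3.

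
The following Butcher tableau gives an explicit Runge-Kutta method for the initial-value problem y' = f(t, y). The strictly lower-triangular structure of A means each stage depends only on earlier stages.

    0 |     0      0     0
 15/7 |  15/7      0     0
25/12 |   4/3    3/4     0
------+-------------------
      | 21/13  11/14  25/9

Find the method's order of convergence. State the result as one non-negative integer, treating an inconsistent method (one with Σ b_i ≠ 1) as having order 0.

b = (21/13, 11/14, 25/9)
c = (0, 15/7, 25/12)
Ac = (0, 0, 45/28)
Σ b_i: 21/13·1 + 11/14·1 + 25/9·1 = 8483/1638 ≠ 1 ⇒ order 0.

0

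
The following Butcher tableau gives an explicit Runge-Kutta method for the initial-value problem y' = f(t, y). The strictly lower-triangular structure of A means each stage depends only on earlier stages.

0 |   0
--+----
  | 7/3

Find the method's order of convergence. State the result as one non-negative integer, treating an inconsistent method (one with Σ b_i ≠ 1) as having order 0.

0

b = (7/3)
c = (0)
Σ b_i: 7/3·1 = 7/3 ≠ 1 ⇒ order 0.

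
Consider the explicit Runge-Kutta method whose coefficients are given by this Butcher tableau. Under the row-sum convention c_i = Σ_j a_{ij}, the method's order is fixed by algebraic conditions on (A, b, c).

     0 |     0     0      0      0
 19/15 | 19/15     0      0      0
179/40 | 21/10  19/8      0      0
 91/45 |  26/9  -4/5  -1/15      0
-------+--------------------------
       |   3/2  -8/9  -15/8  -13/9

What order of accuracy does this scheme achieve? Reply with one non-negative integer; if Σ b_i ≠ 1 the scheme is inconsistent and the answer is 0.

b = (3/2, -8/9, -15/8, -13/9)
c = (0, 19/15, 179/40, 91/45)
Ac = (0, 0, 361/120, -787/600)
Σ b_i: 3/2·1 + (-8/9)·1 + (-15/8)·1 + (-13/9)·1 = -65/24 ≠ 1 ⇒ order 0.

0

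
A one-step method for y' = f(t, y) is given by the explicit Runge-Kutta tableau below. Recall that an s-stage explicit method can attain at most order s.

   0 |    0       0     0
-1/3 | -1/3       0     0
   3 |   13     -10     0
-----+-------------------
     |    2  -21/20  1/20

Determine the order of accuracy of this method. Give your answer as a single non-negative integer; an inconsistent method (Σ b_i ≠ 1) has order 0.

3

b = (2, -21/20, 1/20)
c = (0, -1/3, 3)
Ac = (0, 0, 10/3)
Σ b_i: 2·1 + (-21/20)·1 + 1/20·1 = 1 ✓
b·c: (-21/20)·(-1/3) + 1/20·3 = 1/2 ✓
b·c²: (-21/20)·1/9 + 1/20·9 = 1/3 ✓
b·Ac: 1/20·10/3 = 1/6 ✓; 3 stages ⇒ order 3.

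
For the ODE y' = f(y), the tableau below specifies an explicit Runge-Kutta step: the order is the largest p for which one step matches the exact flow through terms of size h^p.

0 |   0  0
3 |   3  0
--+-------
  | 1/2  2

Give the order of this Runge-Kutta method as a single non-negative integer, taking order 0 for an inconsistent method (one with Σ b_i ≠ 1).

0

b = (1/2, 2)
c = (0, 3)
Σ b_i: 1/2·1 + 2·1 = 5/2 ≠ 1 ⇒ order 0.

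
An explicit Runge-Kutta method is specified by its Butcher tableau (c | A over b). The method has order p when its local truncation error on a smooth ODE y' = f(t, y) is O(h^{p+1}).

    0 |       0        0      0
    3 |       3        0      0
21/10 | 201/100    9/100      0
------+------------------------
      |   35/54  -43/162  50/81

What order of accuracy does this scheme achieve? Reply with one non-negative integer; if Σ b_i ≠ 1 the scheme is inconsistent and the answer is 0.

b = (35/54, -43/162, 50/81)
c = (0, 3, 21/10)
Ac = (0, 0, 27/100)
Σ b_i: 35/54·1 + (-43/162)·1 + 50/81·1 = 1 ✓
b·c: (-43/162)·3 + 50/81·21/10 = 1/2 ✓
b·c²: (-43/162)·9 + 50/81·441/100 = 1/3 ✓
b·Ac: 50/81·27/100 = 1/6 ✓; 3 stages ⇒ order 3.

3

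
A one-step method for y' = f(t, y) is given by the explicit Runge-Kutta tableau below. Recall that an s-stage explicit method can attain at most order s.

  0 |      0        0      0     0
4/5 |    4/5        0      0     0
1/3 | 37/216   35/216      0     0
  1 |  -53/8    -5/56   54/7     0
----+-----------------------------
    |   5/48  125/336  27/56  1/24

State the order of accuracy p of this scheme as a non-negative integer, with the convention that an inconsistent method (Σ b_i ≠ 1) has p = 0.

4

b = (5/48, 125/336, 27/56, 1/24)
c = (0, 4/5, 1/3, 1)
Ac = (0, 0, 7/54, 5/2)
Σ b_i: 5/48·1 + 125/336·1 + 27/56·1 + 1/24·1 = 1 ✓
b·c: 125/336·4/5 + 27/56·1/3 + 1/24·1 = 1/2 ✓
b·c²: 125/336·16/25 + 27/56·1/9 + 1/24·1 = 1/3 ✓
b·Ac: 27/56·7/54 + 1/24·5/2 = 1/6 ✓
b·c³: 125/336·64/125 + 27/56·1/27 + 1/24·1 = 1/4 ✓
b·(c∘Ac): 27/56·7/162 + 1/24·5/2 = 1/8 ✓
b·Ac²: 27/56·14/135 + 1/24·4/5 = 1/12 ✓
b·A²c: 1/24·1 = 1/24 ✓; 4 stages ⇒ order 4.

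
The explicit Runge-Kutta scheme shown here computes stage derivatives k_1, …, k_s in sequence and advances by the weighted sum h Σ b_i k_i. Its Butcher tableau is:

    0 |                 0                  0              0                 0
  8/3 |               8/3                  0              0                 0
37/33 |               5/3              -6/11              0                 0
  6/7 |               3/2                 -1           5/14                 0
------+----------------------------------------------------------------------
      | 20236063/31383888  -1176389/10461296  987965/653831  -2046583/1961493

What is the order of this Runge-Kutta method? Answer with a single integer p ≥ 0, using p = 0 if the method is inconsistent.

3

b = (20236063/31383888, -1176389/10461296, 987965/653831, -2046583/1961493)
c = (0, 8/3, 37/33, 6/7)
Ac = (0, 0, -16/11, -349/154)
Σ b_i: 20236063/31383888·1 + (-1176389/10461296)·1 + 987965/653831·1 + (-2046583/1961493)·1 = 1 ✓
b·c: (-1176389/10461296)·8/3 + 987965/653831·37/33 + (-2046583/1961493)·6/7 = 1/2 ✓
b·c²: (-1176389/10461296)·64/9 + 987965/653831·1369/1089 + (-2046583/1961493)·36/49 = 1/3 ✓
b·Ac: 987965/653831·(-16/11) + (-2046583/1961493)·(-349/154) = 1/6 ✓
b·c³: (-1176389/10461296)·512/27 + 987965/653831·50653/35937 + (-2046583/1961493)·216/343 = -298898603/453104883 ≠ 1/4 ⇒ order 3.
b·(c∘Ac): 987965/653831·(-592/363) + (-2046583/1961493)·(-1047/539) = -858221/1961493 ≠ 1/8
b·Ac²: 987965/653831·(-128/33) + (-2046583/1961493)·(-33857/5082) = 141128083/129458538 ≠ 1/12
b·A²c: (-2046583/1961493)·(-40/77) = 1063160/1961493 ≠ 1/24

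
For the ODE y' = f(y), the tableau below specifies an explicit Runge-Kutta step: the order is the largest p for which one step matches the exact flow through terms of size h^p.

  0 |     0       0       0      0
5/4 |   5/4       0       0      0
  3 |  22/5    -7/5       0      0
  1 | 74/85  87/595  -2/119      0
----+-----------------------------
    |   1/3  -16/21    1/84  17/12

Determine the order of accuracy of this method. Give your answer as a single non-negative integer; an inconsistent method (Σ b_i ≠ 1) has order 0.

4

b = (1/3, -16/21, 1/84, 17/12)
c = (0, 5/4, 3, 1)
Ac = (0, 0, -7/4, 9/68)
Σ b_i: 1/3·1 + (-16/21)·1 + 1/84·1 + 17/12·1 = 1 ✓
b·c: (-16/21)·5/4 + 1/84·3 + 17/12·1 = 1/2 ✓
b·c²: (-16/21)·25/16 + 1/84·9 + 17/12·1 = 1/3 ✓
b·Ac: 1/84·(-7/4) + 17/12·9/68 = 1/6 ✓
b·c³: (-16/21)·125/64 + 1/84·27 + 17/12·1 = 1/4 ✓
b·(c∘Ac): 1/84·(-21/4) + 17/12·9/68 = 1/8 ✓
b·Ac²: 1/84·(-35/16) + 17/12·21/272 = 1/12 ✓
b·A²c: 17/12·1/34 = 1/24 ✓; 4 stages ⇒ order 4.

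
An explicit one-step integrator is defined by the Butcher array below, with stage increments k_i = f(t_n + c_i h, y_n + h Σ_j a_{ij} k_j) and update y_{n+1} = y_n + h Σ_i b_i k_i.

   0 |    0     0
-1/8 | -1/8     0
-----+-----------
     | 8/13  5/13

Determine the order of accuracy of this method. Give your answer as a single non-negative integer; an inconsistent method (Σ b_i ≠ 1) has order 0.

1

b = (8/13, 5/13)
c = (0, -1/8)
Σ b_i: 8/13·1 + 5/13·1 = 1 ✓
b·c: 5/13·(-1/8) = -5/104 ≠ 1/2 ⇒ order 1.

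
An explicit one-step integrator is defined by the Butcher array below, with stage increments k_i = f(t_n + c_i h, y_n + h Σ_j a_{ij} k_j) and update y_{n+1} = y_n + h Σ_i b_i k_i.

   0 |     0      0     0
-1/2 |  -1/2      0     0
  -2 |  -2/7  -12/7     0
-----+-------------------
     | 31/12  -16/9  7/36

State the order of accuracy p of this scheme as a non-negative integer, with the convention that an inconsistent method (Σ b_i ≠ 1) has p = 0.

3

b = (31/12, -16/9, 7/36)
c = (0, -1/2, -2)
Ac = (0, 0, 6/7)
Σ b_i: 31/12·1 + (-16/9)·1 + 7/36·1 = 1 ✓
b·c: (-16/9)·(-1/2) + 7/36·(-2) = 1/2 ✓
b·c²: (-16/9)·1/4 + 7/36·4 = 1/3 ✓
b·Ac: 7/36·6/7 = 1/6 ✓; 3 stages ⇒ order 3.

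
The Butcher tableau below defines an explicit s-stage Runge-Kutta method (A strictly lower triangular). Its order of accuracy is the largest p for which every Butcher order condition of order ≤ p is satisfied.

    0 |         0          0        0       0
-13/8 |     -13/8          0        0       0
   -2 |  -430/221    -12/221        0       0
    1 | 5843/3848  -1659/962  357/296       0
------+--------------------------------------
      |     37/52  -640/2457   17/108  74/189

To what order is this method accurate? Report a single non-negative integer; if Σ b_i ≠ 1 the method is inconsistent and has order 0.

4

b = (37/52, -640/2457, 17/108, 74/189)
c = (0, -13/8, -2, 1)
Ac = (0, 0, 3/34, 231/592)
Σ b_i: 37/52·1 + (-640/2457)·1 + 17/108·1 + 74/189·1 = 1 ✓
b·c: (-640/2457)·(-13/8) + 17/108·(-2) + 74/189·1 = 1/2 ✓
b·c²: (-640/2457)·169/64 + 17/108·4 + 74/189·1 = 1/3 ✓
b·Ac: 17/108·3/34 + 74/189·231/592 = 1/6 ✓
b·c³: (-640/2457)·(-2197/512) + 17/108·(-8) + 74/189·1 = 1/4 ✓
b·(c∘Ac): 17/108·(-3/17) + 74/189·231/592 = 1/8 ✓
b·Ac²: 17/108·(-39/272) + 74/189·1281/4736 = 1/12 ✓
b·A²c: 74/189·63/592 = 1/24 ✓; 4 stages ⇒ order 4.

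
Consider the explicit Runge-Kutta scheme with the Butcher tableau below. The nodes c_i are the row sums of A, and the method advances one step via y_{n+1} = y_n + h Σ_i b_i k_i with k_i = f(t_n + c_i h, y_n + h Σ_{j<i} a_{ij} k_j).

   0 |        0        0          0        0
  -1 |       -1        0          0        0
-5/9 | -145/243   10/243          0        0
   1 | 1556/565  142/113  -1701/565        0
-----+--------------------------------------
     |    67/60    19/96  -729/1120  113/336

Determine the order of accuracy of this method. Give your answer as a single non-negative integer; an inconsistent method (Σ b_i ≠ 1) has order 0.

4

b = (67/60, 19/96, -729/1120, 113/336)
c = (0, -1, -5/9, 1)
Ac = (0, 0, -10/243, 47/113)
Σ b_i: 67/60·1 + 19/96·1 + (-729/1120)·1 + 113/336·1 = 1 ✓
b·c: 19/96·(-1) + (-729/1120)·(-5/9) + 113/336·1 = 1/2 ✓
b·c²: 19/96·1 + (-729/1120)·25/81 + 113/336·1 = 1/3 ✓
b·Ac: (-729/1120)·(-10/243) + 113/336·47/113 = 1/6 ✓
b·c³: 19/96·(-1) + (-729/1120)·(-125/729) + 113/336·1 = 1/4 ✓
b·(c∘Ac): (-729/1120)·50/2187 + 113/336·47/113 = 1/8 ✓
b·Ac²: (-729/1120)·10/243 + 113/336·37/113 = 1/12 ✓
b·A²c: 113/336·14/113 = 1/24 ✓; 4 stages ⇒ order 4.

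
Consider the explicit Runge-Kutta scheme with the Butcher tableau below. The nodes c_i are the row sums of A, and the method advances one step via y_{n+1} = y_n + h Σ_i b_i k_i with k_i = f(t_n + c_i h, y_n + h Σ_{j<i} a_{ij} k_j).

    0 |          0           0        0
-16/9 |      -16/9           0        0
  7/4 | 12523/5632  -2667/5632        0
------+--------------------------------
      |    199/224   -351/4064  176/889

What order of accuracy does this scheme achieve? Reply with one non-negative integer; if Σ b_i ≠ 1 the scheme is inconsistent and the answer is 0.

3

b = (199/224, -351/4064, 176/889)
c = (0, -16/9, 7/4)
Ac = (0, 0, 889/1056)
Σ b_i: 199/224·1 + (-351/4064)·1 + 176/889·1 = 1 ✓
b·c: (-351/4064)·(-16/9) + 176/889·7/4 = 1/2 ✓
b·c²: (-351/4064)·256/81 + 176/889·49/16 = 1/3 ✓
b·Ac: 176/889·889/1056 = 1/6 ✓; 3 stages ⇒ order 3.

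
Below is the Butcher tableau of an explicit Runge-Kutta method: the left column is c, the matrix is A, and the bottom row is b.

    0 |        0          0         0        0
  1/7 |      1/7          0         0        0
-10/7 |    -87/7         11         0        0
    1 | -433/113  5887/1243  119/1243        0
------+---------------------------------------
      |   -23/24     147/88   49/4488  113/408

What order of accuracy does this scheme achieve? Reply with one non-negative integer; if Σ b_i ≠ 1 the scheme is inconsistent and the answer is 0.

4

b = (-23/24, 147/88, 49/4488, 113/408)
c = (0, 1/7, -10/7, 1)
Ac = (0, 0, 11/7, 61/113)
Σ b_i: (-23/24)·1 + 147/88·1 + 49/4488·1 + 113/408·1 = 1 ✓
b·c: 147/88·1/7 + 49/4488·(-10/7) + 113/408·1 = 1/2 ✓
b·c²: 147/88·1/49 + 49/4488·100/49 + 113/408·1 = 1/3 ✓
b·Ac: 49/4488·11/7 + 113/408·61/113 = 1/6 ✓
b·c³: 147/88·1/343 + 49/4488·(-1000/343) + 113/408·1 = 1/4 ✓
b·(c∘Ac): 49/4488·(-110/49) + 113/408·61/113 = 1/8 ✓
b·Ac²: 49/4488·11/49 + 113/408·33/113 = 1/12 ✓
b·A²c: 113/408·17/113 = 1/24 ✓; 4 stages ⇒ order 4.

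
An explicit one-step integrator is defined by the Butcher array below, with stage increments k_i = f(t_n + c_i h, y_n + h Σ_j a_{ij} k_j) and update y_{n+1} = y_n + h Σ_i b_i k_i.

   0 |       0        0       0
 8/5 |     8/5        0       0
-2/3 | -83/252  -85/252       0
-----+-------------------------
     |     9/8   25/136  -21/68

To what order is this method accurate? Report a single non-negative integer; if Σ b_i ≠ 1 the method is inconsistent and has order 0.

3

b = (9/8, 25/136, -21/68)
c = (0, 8/5, -2/3)
Ac = (0, 0, -34/63)
Σ b_i: 9/8·1 + 25/136·1 + (-21/68)·1 = 1 ✓
b·c: 25/136·8/5 + (-21/68)·(-2/3) = 1/2 ✓
b·c²: 25/136·64/25 + (-21/68)·4/9 = 1/3 ✓
b·Ac: (-21/68)·(-34/63) = 1/6 ✓; 3 stages ⇒ order 3.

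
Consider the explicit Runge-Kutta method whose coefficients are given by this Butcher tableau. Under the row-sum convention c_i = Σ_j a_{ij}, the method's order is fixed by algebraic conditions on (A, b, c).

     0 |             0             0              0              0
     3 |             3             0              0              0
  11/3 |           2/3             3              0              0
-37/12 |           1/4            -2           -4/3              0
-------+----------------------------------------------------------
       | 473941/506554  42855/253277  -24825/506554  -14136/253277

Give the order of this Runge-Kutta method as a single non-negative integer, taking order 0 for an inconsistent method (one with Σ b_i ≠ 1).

b = (473941/506554, 42855/253277, -24825/506554, -14136/253277)
c = (0, 3, 11/3, -37/12)
Ac = (0, 0, 9, -98/9)
Σ b_i: 473941/506554·1 + 42855/253277·1 + (-24825/506554)·1 + (-14136/253277)·1 = 1 ✓
b·c: 42855/253277·3 + (-24825/506554)·11/3 + (-14136/253277)·(-37/12) = 1/2 ✓
b·c²: 42855/253277·9 + (-24825/506554)·121/9 + (-14136/253277)·1369/144 = 1/3 ✓
b·Ac: (-24825/506554)·9 + (-14136/253277)·(-98/9) = 1/6 ✓
b·c³: 42855/253277·27 + (-24825/506554)·1331/27 + (-14136/253277)·(-50653/1728) = 69088637/18235944 ≠ 1/4 ⇒ order 3.
b·(c∘Ac): (-24825/506554)·33 + (-14136/253277)·1813/54 = -15915881/4558986 ≠ 1/8
b·Ac²: (-24825/506554)·27 + (-14136/253277)·(-970/27) = 3108805/4558986 ≠ 1/12
b·A²c: (-14136/253277)·(-12) = 169632/253277 ≠ 1/24

3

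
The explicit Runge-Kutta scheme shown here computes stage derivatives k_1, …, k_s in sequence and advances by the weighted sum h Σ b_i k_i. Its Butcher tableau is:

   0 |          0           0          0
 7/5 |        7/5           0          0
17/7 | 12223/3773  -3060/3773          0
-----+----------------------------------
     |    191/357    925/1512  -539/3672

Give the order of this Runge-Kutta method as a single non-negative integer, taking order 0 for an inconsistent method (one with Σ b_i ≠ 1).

b = (191/357, 925/1512, -539/3672)
c = (0, 7/5, 17/7)
Ac = (0, 0, -612/539)
Σ b_i: 191/357·1 + 925/1512·1 + (-539/3672)·1 = 1 ✓
b·c: 925/1512·7/5 + (-539/3672)·17/7 = 1/2 ✓
b·c²: 925/1512·49/25 + (-539/3672)·289/49 = 1/3 ✓
b·Ac: (-539/3672)·(-612/539) = 1/6 ✓; 3 stages ⇒ order 3.

3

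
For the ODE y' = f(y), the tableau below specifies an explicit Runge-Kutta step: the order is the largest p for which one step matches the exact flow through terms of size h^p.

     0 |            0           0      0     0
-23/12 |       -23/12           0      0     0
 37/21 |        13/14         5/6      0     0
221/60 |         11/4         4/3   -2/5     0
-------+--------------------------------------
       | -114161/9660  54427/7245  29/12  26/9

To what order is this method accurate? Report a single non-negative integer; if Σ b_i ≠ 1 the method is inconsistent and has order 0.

2

b = (-114161/9660, 54427/7245, 29/12, 26/9)
c = (0, -23/12, 37/21, 221/60)
Ac = (0, 0, -115/72, -1027/315)
Σ b_i: (-114161/9660)·1 + 54427/7245·1 + 29/12·1 + 26/9·1 = 1 ✓
b·c: 54427/7245·(-23/12) + 29/12·37/21 + 26/9·221/60 = 1/2 ✓
b·c²: 54427/7245·529/144 + 29/12·1369/441 + 26/9·48841/3600 = 39315823/529200 ≠ 1/3 ⇒ order 2.
b·Ac: 29/12·(-115/72) + 26/9·(-1027/315) = -1204639/90720 ≠ 1/6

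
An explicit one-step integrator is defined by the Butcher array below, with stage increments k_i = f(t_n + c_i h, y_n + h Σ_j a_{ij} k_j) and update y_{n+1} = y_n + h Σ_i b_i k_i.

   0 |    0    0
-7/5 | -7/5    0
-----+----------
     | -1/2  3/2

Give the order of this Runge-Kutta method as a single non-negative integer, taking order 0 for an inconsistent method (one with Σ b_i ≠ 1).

b = (-1/2, 3/2)
c = (0, -7/5)
Σ b_i: (-1/2)·1 + 3/2·1 = 1 ✓
b·c: 3/2·(-7/5) = -21/10 ≠ 1/2 ⇒ order 1.

1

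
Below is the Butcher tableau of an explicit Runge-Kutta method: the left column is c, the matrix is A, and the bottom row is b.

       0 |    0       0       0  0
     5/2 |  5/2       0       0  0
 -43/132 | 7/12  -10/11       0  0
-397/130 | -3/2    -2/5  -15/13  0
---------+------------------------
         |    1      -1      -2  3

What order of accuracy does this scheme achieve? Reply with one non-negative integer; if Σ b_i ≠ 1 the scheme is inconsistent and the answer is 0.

b = (1, -1, -2, 3)
c = (0, 5/2, -43/132, -397/130)
Ac = (0, 0, -25/11, -357/572)
Σ b_i: 1·1 + (-1)·1 + (-2)·1 + 3·1 = 1 ✓
b·c: (-1)·5/2 + (-2)·(-43/132) + 3·(-397/130) = -47233/4290 ≠ 1/2 ⇒ order 1.

1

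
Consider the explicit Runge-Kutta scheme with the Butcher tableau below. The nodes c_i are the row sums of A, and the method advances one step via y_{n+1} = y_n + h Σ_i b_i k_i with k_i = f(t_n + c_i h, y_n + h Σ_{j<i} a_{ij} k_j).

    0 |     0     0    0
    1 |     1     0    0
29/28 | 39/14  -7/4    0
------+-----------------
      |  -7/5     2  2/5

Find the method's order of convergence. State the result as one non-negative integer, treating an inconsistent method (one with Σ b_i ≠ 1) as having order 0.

1

b = (-7/5, 2, 2/5)
c = (0, 1, 29/28)
Ac = (0, 0, -7/4)
Σ b_i: (-7/5)·1 + 2·1 + 2/5·1 = 1 ✓
b·c: 2·1 + 2/5·29/28 = 169/70 ≠ 1/2 ⇒ order 1.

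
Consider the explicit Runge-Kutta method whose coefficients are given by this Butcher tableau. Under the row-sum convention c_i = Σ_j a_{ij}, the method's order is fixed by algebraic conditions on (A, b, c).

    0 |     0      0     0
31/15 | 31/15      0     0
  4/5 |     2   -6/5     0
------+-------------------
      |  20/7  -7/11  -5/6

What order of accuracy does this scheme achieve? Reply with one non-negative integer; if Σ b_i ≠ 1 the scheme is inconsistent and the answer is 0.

0

b = (20/7, -7/11, -5/6)
c = (0, 31/15, 4/5)
Ac = (0, 0, -62/25)
Σ b_i: 20/7·1 + (-7/11)·1 + (-5/6)·1 = 641/462 ≠ 1 ⇒ order 0.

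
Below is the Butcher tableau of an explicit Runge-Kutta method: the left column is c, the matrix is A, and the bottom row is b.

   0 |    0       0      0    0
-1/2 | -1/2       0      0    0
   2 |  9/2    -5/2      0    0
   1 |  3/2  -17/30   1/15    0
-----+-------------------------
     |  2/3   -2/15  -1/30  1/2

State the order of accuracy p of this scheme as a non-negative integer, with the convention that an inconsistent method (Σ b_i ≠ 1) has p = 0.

4

b = (2/3, -2/15, -1/30, 1/2)
c = (0, -1/2, 2, 1)
Ac = (0, 0, 5/4, 5/12)
Σ b_i: 2/3·1 + (-2/15)·1 + (-1/30)·1 + 1/2·1 = 1 ✓
b·c: (-2/15)·(-1/2) + (-1/30)·2 + 1/2·1 = 1/2 ✓
b·c²: (-2/15)·1/4 + (-1/30)·4 + 1/2·1 = 1/3 ✓
b·Ac: (-1/30)·5/4 + 1/2·5/12 = 1/6 ✓
b·c³: (-2/15)·(-1/8) + (-1/30)·8 + 1/2·1 = 1/4 ✓
b·(c∘Ac): (-1/30)·5/2 + 1/2·5/12 = 1/8 ✓
b·Ac²: (-1/30)·(-5/8) + 1/2·1/8 = 1/12 ✓
b·A²c: 1/2·1/12 = 1/24 ✓; 4 stages ⇒ order 4.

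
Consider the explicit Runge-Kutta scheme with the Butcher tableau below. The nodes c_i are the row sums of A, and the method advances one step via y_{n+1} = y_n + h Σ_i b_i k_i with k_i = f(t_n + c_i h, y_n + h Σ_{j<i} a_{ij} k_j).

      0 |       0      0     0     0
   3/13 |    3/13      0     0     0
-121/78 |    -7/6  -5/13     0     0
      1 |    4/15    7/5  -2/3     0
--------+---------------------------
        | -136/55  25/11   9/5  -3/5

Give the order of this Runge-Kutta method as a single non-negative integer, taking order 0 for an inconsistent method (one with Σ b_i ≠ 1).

b = (-136/55, 25/11, 9/5, -3/5)
c = (0, 3/13, -121/78, 1)
Ac = (0, 0, -15/169, 794/585)
Σ b_i: (-136/55)·1 + 25/11·1 + 9/5·1 + (-3/5)·1 = 1 ✓
b·c: 25/11·3/13 + 9/5·(-121/78) + (-3/5)·1 = -4101/1430 ≠ 1/2 ⇒ order 1.

1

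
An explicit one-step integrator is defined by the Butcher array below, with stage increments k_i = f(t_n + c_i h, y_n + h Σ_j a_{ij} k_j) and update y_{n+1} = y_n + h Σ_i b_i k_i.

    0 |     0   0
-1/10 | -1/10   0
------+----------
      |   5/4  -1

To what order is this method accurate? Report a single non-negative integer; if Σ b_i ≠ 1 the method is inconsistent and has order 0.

0

b = (5/4, -1)
c = (0, -1/10)
Σ b_i: 5/4·1 + (-1)·1 = 1/4 ≠ 1 ⇒ order 0.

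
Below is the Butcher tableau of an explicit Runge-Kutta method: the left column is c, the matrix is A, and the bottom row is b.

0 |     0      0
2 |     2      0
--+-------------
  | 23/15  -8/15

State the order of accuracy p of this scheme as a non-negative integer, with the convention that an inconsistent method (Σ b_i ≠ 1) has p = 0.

1

b = (23/15, -8/15)
c = (0, 2)
Σ b_i: 23/15·1 + (-8/15)·1 = 1 ✓
b·c: (-8/15)·2 = -16/15 ≠ 1/2 ⇒ order 1.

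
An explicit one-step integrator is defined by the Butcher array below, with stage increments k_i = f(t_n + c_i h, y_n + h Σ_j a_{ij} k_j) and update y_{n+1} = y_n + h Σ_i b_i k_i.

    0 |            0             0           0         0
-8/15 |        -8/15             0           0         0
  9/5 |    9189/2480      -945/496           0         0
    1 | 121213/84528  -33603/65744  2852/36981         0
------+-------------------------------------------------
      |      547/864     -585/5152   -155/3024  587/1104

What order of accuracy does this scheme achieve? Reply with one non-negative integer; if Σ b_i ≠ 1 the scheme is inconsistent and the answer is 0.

4

b = (547/864, -585/5152, -155/3024, 587/1104)
c = (0, -8/15, 9/5, 1)
Ac = (0, 0, 63/62, 483/1174)
Σ b_i: 547/864·1 + (-585/5152)·1 + (-155/3024)·1 + 587/1104·1 = 1 ✓
b·c: (-585/5152)·(-8/15) + (-155/3024)·9/5 + 587/1104·1 = 1/2 ✓
b·c²: (-585/5152)·64/225 + (-155/3024)·81/25 + 587/1104·1 = 1/3 ✓
b·Ac: (-155/3024)·63/62 + 587/1104·483/1174 = 1/6 ✓
b·c³: (-585/5152)·(-512/3375) + (-155/3024)·729/125 + 587/1104·1 = 1/4 ✓
b·(c∘Ac): (-155/3024)·567/310 + 587/1104·483/1174 = 1/8 ✓
b·Ac²: (-155/3024)·(-84/155) + 587/1104·184/1761 = 1/12 ✓
b·A²c: 587/1104·46/587 = 1/24 ✓; 4 stages ⇒ order 4.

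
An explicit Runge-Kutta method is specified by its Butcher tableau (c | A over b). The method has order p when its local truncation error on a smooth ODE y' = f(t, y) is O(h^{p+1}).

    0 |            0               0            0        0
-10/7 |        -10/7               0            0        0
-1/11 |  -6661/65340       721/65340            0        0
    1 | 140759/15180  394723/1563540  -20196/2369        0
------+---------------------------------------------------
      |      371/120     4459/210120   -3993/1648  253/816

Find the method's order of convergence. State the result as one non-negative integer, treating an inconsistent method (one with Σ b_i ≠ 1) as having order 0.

b = (371/120, 4459/210120, -3993/1648, 253/816)
c = (0, -10/7, -1/11, 1)
Ac = (0, 0, -103/6534, 629/1518)
Σ b_i: 371/120·1 + 4459/210120·1 + (-3993/1648)·1 + 253/816·1 = 1 ✓
b·c: 4459/210120·(-10/7) + (-3993/1648)·(-1/11) + 253/816·1 = 1/2 ✓
b·c²: 4459/210120·100/49 + (-3993/1648)·1/121 + 253/816·1 = 1/3 ✓
b·Ac: (-3993/1648)·(-103/6534) + 253/816·629/1518 = 1/6 ✓
b·c³: 4459/210120·(-1000/343) + (-3993/1648)·(-1/1331) + 253/816·1 = 1/4 ✓
b·(c∘Ac): (-3993/1648)·103/71874 + 253/816·629/1518 = 1/8 ✓
b·Ac²: (-3993/1648)·515/22869 + 253/816·2363/5313 = 1/12 ✓
b·A²c: 253/816·34/253 = 1/24 ✓; 4 stages ⇒ order 4.

4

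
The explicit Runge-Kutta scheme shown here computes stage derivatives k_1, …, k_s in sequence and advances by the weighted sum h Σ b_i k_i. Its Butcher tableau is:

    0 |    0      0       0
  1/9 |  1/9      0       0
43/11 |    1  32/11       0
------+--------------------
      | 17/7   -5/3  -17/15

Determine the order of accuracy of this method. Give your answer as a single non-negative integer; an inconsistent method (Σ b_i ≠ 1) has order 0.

0

b = (17/7, -5/3, -17/15)
c = (0, 1/9, 43/11)
Ac = (0, 0, 32/99)
Σ b_i: 17/7·1 + (-5/3)·1 + (-17/15)·1 = -13/35 ≠ 1 ⇒ order 0.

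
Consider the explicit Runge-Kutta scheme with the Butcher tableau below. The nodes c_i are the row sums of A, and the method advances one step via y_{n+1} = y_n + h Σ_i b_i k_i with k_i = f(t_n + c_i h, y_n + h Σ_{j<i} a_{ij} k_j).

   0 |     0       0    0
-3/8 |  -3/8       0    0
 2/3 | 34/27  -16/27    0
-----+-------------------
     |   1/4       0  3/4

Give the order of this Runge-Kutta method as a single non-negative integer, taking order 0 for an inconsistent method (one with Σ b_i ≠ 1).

3

b = (1/4, 0, 3/4)
c = (0, -3/8, 2/3)
Ac = (0, 0, 2/9)
Σ b_i: 1/4·1 + 3/4·1 = 1 ✓
b·c: 3/4·2/3 = 1/2 ✓
b·c²: 3/4·4/9 = 1/3 ✓
b·Ac: 3/4·2/9 = 1/6 ✓; 3 stages ⇒ order 3.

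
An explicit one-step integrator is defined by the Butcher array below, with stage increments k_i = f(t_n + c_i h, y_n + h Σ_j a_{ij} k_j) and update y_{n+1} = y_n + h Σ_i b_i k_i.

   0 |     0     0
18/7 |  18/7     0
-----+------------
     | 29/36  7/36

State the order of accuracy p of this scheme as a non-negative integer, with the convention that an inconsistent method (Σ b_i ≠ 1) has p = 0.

2

b = (29/36, 7/36)
c = (0, 18/7)
Σ b_i: 29/36·1 + 7/36·1 = 1 ✓
b·c: 7/36·18/7 = 1/2 ✓; 2 stages ⇒ order 2.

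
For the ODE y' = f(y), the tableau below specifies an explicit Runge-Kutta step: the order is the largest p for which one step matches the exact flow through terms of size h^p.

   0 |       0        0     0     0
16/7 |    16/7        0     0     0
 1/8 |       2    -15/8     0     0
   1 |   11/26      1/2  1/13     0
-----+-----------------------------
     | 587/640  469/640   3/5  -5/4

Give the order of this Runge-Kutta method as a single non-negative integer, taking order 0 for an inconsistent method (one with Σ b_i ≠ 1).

2

b = (587/640, 469/640, 3/5, -5/4)
c = (0, 16/7, 1/8, 1)
Ac = (0, 0, -30/7, 839/728)
Σ b_i: 587/640·1 + 469/640·1 + 3/5·1 + (-5/4)·1 = 1 ✓
b·c: 469/640·16/7 + 3/5·1/8 + (-5/4)·1 = 1/2 ✓
b·c²: 469/640·256/49 + 3/5·1/64 + (-5/4)·1 = 5797/2240 ≠ 1/3 ⇒ order 2.
b·Ac: 3/5·(-30/7) + (-5/4)·839/728 = -1669/416 ≠ 1/6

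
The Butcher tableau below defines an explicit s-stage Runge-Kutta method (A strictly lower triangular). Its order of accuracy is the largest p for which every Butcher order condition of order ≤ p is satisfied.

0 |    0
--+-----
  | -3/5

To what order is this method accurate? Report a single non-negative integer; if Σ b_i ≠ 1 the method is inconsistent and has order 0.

b = (-3/5)
c = (0)
Σ b_i: (-3/5)·1 = -3/5 ≠ 1 ⇒ order 0.

0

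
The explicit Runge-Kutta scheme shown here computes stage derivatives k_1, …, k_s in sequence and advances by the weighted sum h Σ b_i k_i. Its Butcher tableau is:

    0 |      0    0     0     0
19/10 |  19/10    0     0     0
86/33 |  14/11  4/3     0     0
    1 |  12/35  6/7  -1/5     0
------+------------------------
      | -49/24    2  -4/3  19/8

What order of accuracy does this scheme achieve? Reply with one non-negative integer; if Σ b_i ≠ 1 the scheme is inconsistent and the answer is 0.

b = (-49/24, 2, -4/3, 19/8)
c = (0, 19/10, 86/33, 1)
Ac = (0, 0, 38/15, 1279/1155)
Σ b_i: (-49/24)·1 + 2·1 + (-4/3)·1 + 19/8·1 = 1 ✓
b·c: 2·19/10 + (-4/3)·86/33 + 19/8·1 = 10693/3960 ≠ 1/2 ⇒ order 1.

1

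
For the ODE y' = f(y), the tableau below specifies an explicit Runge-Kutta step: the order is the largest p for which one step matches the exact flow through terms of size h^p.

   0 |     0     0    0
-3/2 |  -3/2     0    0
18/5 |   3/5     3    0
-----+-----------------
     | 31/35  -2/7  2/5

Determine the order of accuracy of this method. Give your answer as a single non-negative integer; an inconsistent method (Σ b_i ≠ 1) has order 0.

1

b = (31/35, -2/7, 2/5)
c = (0, -3/2, 18/5)
Ac = (0, 0, -9/2)
Σ b_i: 31/35·1 + (-2/7)·1 + 2/5·1 = 1 ✓
b·c: (-2/7)·(-3/2) + 2/5·18/5 = 327/175 ≠ 1/2 ⇒ order 1.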